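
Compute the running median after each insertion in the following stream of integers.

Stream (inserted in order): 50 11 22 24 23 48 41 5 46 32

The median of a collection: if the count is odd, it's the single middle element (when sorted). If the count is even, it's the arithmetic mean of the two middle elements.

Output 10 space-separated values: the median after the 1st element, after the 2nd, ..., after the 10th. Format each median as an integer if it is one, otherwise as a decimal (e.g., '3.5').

Step 1: insert 50 -> lo=[50] (size 1, max 50) hi=[] (size 0) -> median=50
Step 2: insert 11 -> lo=[11] (size 1, max 11) hi=[50] (size 1, min 50) -> median=30.5
Step 3: insert 22 -> lo=[11, 22] (size 2, max 22) hi=[50] (size 1, min 50) -> median=22
Step 4: insert 24 -> lo=[11, 22] (size 2, max 22) hi=[24, 50] (size 2, min 24) -> median=23
Step 5: insert 23 -> lo=[11, 22, 23] (size 3, max 23) hi=[24, 50] (size 2, min 24) -> median=23
Step 6: insert 48 -> lo=[11, 22, 23] (size 3, max 23) hi=[24, 48, 50] (size 3, min 24) -> median=23.5
Step 7: insert 41 -> lo=[11, 22, 23, 24] (size 4, max 24) hi=[41, 48, 50] (size 3, min 41) -> median=24
Step 8: insert 5 -> lo=[5, 11, 22, 23] (size 4, max 23) hi=[24, 41, 48, 50] (size 4, min 24) -> median=23.5
Step 9: insert 46 -> lo=[5, 11, 22, 23, 24] (size 5, max 24) hi=[41, 46, 48, 50] (size 4, min 41) -> median=24
Step 10: insert 32 -> lo=[5, 11, 22, 23, 24] (size 5, max 24) hi=[32, 41, 46, 48, 50] (size 5, min 32) -> median=28

Answer: 50 30.5 22 23 23 23.5 24 23.5 24 28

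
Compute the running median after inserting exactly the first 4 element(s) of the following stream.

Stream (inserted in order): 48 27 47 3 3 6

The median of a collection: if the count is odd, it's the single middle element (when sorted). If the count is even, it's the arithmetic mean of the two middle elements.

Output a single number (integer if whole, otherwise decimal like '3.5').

Answer: 37

Derivation:
Step 1: insert 48 -> lo=[48] (size 1, max 48) hi=[] (size 0) -> median=48
Step 2: insert 27 -> lo=[27] (size 1, max 27) hi=[48] (size 1, min 48) -> median=37.5
Step 3: insert 47 -> lo=[27, 47] (size 2, max 47) hi=[48] (size 1, min 48) -> median=47
Step 4: insert 3 -> lo=[3, 27] (size 2, max 27) hi=[47, 48] (size 2, min 47) -> median=37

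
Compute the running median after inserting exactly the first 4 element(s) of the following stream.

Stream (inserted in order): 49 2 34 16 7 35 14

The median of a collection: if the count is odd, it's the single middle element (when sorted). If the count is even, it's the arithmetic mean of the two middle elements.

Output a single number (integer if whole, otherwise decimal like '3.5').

Answer: 25

Derivation:
Step 1: insert 49 -> lo=[49] (size 1, max 49) hi=[] (size 0) -> median=49
Step 2: insert 2 -> lo=[2] (size 1, max 2) hi=[49] (size 1, min 49) -> median=25.5
Step 3: insert 34 -> lo=[2, 34] (size 2, max 34) hi=[49] (size 1, min 49) -> median=34
Step 4: insert 16 -> lo=[2, 16] (size 2, max 16) hi=[34, 49] (size 2, min 34) -> median=25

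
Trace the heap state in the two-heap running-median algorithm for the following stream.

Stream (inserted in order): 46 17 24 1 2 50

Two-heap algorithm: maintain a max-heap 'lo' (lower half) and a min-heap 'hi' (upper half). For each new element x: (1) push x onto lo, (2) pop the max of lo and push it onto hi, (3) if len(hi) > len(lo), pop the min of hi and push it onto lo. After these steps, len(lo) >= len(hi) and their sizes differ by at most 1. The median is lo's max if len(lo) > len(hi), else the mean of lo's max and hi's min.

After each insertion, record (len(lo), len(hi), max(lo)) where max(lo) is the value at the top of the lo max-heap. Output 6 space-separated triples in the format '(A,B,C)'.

Step 1: insert 46 -> lo=[46] hi=[] -> (len(lo)=1, len(hi)=0, max(lo)=46)
Step 2: insert 17 -> lo=[17] hi=[46] -> (len(lo)=1, len(hi)=1, max(lo)=17)
Step 3: insert 24 -> lo=[17, 24] hi=[46] -> (len(lo)=2, len(hi)=1, max(lo)=24)
Step 4: insert 1 -> lo=[1, 17] hi=[24, 46] -> (len(lo)=2, len(hi)=2, max(lo)=17)
Step 5: insert 2 -> lo=[1, 2, 17] hi=[24, 46] -> (len(lo)=3, len(hi)=2, max(lo)=17)
Step 6: insert 50 -> lo=[1, 2, 17] hi=[24, 46, 50] -> (len(lo)=3, len(hi)=3, max(lo)=17)

Answer: (1,0,46) (1,1,17) (2,1,24) (2,2,17) (3,2,17) (3,3,17)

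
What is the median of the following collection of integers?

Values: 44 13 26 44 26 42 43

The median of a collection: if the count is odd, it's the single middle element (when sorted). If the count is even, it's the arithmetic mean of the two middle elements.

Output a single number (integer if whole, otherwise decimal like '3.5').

Step 1: insert 44 -> lo=[44] (size 1, max 44) hi=[] (size 0) -> median=44
Step 2: insert 13 -> lo=[13] (size 1, max 13) hi=[44] (size 1, min 44) -> median=28.5
Step 3: insert 26 -> lo=[13, 26] (size 2, max 26) hi=[44] (size 1, min 44) -> median=26
Step 4: insert 44 -> lo=[13, 26] (size 2, max 26) hi=[44, 44] (size 2, min 44) -> median=35
Step 5: insert 26 -> lo=[13, 26, 26] (size 3, max 26) hi=[44, 44] (size 2, min 44) -> median=26
Step 6: insert 42 -> lo=[13, 26, 26] (size 3, max 26) hi=[42, 44, 44] (size 3, min 42) -> median=34
Step 7: insert 43 -> lo=[13, 26, 26, 42] (size 4, max 42) hi=[43, 44, 44] (size 3, min 43) -> median=42

Answer: 42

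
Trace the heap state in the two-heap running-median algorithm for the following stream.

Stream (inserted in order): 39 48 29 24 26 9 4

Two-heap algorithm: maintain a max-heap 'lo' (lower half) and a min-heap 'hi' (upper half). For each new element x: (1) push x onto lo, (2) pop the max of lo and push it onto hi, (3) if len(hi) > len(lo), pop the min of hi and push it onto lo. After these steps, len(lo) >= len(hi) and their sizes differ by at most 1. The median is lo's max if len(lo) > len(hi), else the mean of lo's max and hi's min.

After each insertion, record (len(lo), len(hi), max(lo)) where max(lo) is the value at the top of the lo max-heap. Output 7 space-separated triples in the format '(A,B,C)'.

Step 1: insert 39 -> lo=[39] hi=[] -> (len(lo)=1, len(hi)=0, max(lo)=39)
Step 2: insert 48 -> lo=[39] hi=[48] -> (len(lo)=1, len(hi)=1, max(lo)=39)
Step 3: insert 29 -> lo=[29, 39] hi=[48] -> (len(lo)=2, len(hi)=1, max(lo)=39)
Step 4: insert 24 -> lo=[24, 29] hi=[39, 48] -> (len(lo)=2, len(hi)=2, max(lo)=29)
Step 5: insert 26 -> lo=[24, 26, 29] hi=[39, 48] -> (len(lo)=3, len(hi)=2, max(lo)=29)
Step 6: insert 9 -> lo=[9, 24, 26] hi=[29, 39, 48] -> (len(lo)=3, len(hi)=3, max(lo)=26)
Step 7: insert 4 -> lo=[4, 9, 24, 26] hi=[29, 39, 48] -> (len(lo)=4, len(hi)=3, max(lo)=26)

Answer: (1,0,39) (1,1,39) (2,1,39) (2,2,29) (3,2,29) (3,3,26) (4,3,26)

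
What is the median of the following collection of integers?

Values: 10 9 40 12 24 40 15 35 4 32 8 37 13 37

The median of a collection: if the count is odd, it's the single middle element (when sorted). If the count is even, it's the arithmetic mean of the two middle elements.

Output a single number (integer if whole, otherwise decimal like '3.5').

Step 1: insert 10 -> lo=[10] (size 1, max 10) hi=[] (size 0) -> median=10
Step 2: insert 9 -> lo=[9] (size 1, max 9) hi=[10] (size 1, min 10) -> median=9.5
Step 3: insert 40 -> lo=[9, 10] (size 2, max 10) hi=[40] (size 1, min 40) -> median=10
Step 4: insert 12 -> lo=[9, 10] (size 2, max 10) hi=[12, 40] (size 2, min 12) -> median=11
Step 5: insert 24 -> lo=[9, 10, 12] (size 3, max 12) hi=[24, 40] (size 2, min 24) -> median=12
Step 6: insert 40 -> lo=[9, 10, 12] (size 3, max 12) hi=[24, 40, 40] (size 3, min 24) -> median=18
Step 7: insert 15 -> lo=[9, 10, 12, 15] (size 4, max 15) hi=[24, 40, 40] (size 3, min 24) -> median=15
Step 8: insert 35 -> lo=[9, 10, 12, 15] (size 4, max 15) hi=[24, 35, 40, 40] (size 4, min 24) -> median=19.5
Step 9: insert 4 -> lo=[4, 9, 10, 12, 15] (size 5, max 15) hi=[24, 35, 40, 40] (size 4, min 24) -> median=15
Step 10: insert 32 -> lo=[4, 9, 10, 12, 15] (size 5, max 15) hi=[24, 32, 35, 40, 40] (size 5, min 24) -> median=19.5
Step 11: insert 8 -> lo=[4, 8, 9, 10, 12, 15] (size 6, max 15) hi=[24, 32, 35, 40, 40] (size 5, min 24) -> median=15
Step 12: insert 37 -> lo=[4, 8, 9, 10, 12, 15] (size 6, max 15) hi=[24, 32, 35, 37, 40, 40] (size 6, min 24) -> median=19.5
Step 13: insert 13 -> lo=[4, 8, 9, 10, 12, 13, 15] (size 7, max 15) hi=[24, 32, 35, 37, 40, 40] (size 6, min 24) -> median=15
Step 14: insert 37 -> lo=[4, 8, 9, 10, 12, 13, 15] (size 7, max 15) hi=[24, 32, 35, 37, 37, 40, 40] (size 7, min 24) -> median=19.5

Answer: 19.5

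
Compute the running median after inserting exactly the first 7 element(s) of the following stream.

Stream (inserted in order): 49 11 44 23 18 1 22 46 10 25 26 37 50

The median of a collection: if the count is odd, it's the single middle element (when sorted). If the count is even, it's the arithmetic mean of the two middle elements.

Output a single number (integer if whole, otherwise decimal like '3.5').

Step 1: insert 49 -> lo=[49] (size 1, max 49) hi=[] (size 0) -> median=49
Step 2: insert 11 -> lo=[11] (size 1, max 11) hi=[49] (size 1, min 49) -> median=30
Step 3: insert 44 -> lo=[11, 44] (size 2, max 44) hi=[49] (size 1, min 49) -> median=44
Step 4: insert 23 -> lo=[11, 23] (size 2, max 23) hi=[44, 49] (size 2, min 44) -> median=33.5
Step 5: insert 18 -> lo=[11, 18, 23] (size 3, max 23) hi=[44, 49] (size 2, min 44) -> median=23
Step 6: insert 1 -> lo=[1, 11, 18] (size 3, max 18) hi=[23, 44, 49] (size 3, min 23) -> median=20.5
Step 7: insert 22 -> lo=[1, 11, 18, 22] (size 4, max 22) hi=[23, 44, 49] (size 3, min 23) -> median=22

Answer: 22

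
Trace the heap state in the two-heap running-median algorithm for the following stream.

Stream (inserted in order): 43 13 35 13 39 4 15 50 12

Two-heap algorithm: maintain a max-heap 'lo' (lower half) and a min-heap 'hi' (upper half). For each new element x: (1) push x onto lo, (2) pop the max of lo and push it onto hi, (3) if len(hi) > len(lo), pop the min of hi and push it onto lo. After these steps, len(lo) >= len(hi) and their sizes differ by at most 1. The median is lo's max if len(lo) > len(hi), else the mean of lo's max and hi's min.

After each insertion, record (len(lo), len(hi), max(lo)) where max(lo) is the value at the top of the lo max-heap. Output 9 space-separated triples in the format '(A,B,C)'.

Answer: (1,0,43) (1,1,13) (2,1,35) (2,2,13) (3,2,35) (3,3,13) (4,3,15) (4,4,15) (5,4,15)

Derivation:
Step 1: insert 43 -> lo=[43] hi=[] -> (len(lo)=1, len(hi)=0, max(lo)=43)
Step 2: insert 13 -> lo=[13] hi=[43] -> (len(lo)=1, len(hi)=1, max(lo)=13)
Step 3: insert 35 -> lo=[13, 35] hi=[43] -> (len(lo)=2, len(hi)=1, max(lo)=35)
Step 4: insert 13 -> lo=[13, 13] hi=[35, 43] -> (len(lo)=2, len(hi)=2, max(lo)=13)
Step 5: insert 39 -> lo=[13, 13, 35] hi=[39, 43] -> (len(lo)=3, len(hi)=2, max(lo)=35)
Step 6: insert 4 -> lo=[4, 13, 13] hi=[35, 39, 43] -> (len(lo)=3, len(hi)=3, max(lo)=13)
Step 7: insert 15 -> lo=[4, 13, 13, 15] hi=[35, 39, 43] -> (len(lo)=4, len(hi)=3, max(lo)=15)
Step 8: insert 50 -> lo=[4, 13, 13, 15] hi=[35, 39, 43, 50] -> (len(lo)=4, len(hi)=4, max(lo)=15)
Step 9: insert 12 -> lo=[4, 12, 13, 13, 15] hi=[35, 39, 43, 50] -> (len(lo)=5, len(hi)=4, max(lo)=15)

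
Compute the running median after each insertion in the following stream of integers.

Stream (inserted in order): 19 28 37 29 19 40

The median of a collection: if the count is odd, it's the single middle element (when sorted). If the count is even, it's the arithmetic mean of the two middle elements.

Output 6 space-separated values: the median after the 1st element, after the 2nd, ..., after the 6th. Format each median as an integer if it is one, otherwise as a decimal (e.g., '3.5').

Step 1: insert 19 -> lo=[19] (size 1, max 19) hi=[] (size 0) -> median=19
Step 2: insert 28 -> lo=[19] (size 1, max 19) hi=[28] (size 1, min 28) -> median=23.5
Step 3: insert 37 -> lo=[19, 28] (size 2, max 28) hi=[37] (size 1, min 37) -> median=28
Step 4: insert 29 -> lo=[19, 28] (size 2, max 28) hi=[29, 37] (size 2, min 29) -> median=28.5
Step 5: insert 19 -> lo=[19, 19, 28] (size 3, max 28) hi=[29, 37] (size 2, min 29) -> median=28
Step 6: insert 40 -> lo=[19, 19, 28] (size 3, max 28) hi=[29, 37, 40] (size 3, min 29) -> median=28.5

Answer: 19 23.5 28 28.5 28 28.5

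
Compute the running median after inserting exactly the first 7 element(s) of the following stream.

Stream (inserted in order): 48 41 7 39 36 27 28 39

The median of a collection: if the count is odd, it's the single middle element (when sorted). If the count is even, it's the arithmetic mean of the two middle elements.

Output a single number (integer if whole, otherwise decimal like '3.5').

Step 1: insert 48 -> lo=[48] (size 1, max 48) hi=[] (size 0) -> median=48
Step 2: insert 41 -> lo=[41] (size 1, max 41) hi=[48] (size 1, min 48) -> median=44.5
Step 3: insert 7 -> lo=[7, 41] (size 2, max 41) hi=[48] (size 1, min 48) -> median=41
Step 4: insert 39 -> lo=[7, 39] (size 2, max 39) hi=[41, 48] (size 2, min 41) -> median=40
Step 5: insert 36 -> lo=[7, 36, 39] (size 3, max 39) hi=[41, 48] (size 2, min 41) -> median=39
Step 6: insert 27 -> lo=[7, 27, 36] (size 3, max 36) hi=[39, 41, 48] (size 3, min 39) -> median=37.5
Step 7: insert 28 -> lo=[7, 27, 28, 36] (size 4, max 36) hi=[39, 41, 48] (size 3, min 39) -> median=36

Answer: 36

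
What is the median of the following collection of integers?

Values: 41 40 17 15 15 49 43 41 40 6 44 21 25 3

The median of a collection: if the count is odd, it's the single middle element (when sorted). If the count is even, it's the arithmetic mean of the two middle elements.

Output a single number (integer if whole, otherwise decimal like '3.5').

Answer: 32.5

Derivation:
Step 1: insert 41 -> lo=[41] (size 1, max 41) hi=[] (size 0) -> median=41
Step 2: insert 40 -> lo=[40] (size 1, max 40) hi=[41] (size 1, min 41) -> median=40.5
Step 3: insert 17 -> lo=[17, 40] (size 2, max 40) hi=[41] (size 1, min 41) -> median=40
Step 4: insert 15 -> lo=[15, 17] (size 2, max 17) hi=[40, 41] (size 2, min 40) -> median=28.5
Step 5: insert 15 -> lo=[15, 15, 17] (size 3, max 17) hi=[40, 41] (size 2, min 40) -> median=17
Step 6: insert 49 -> lo=[15, 15, 17] (size 3, max 17) hi=[40, 41, 49] (size 3, min 40) -> median=28.5
Step 7: insert 43 -> lo=[15, 15, 17, 40] (size 4, max 40) hi=[41, 43, 49] (size 3, min 41) -> median=40
Step 8: insert 41 -> lo=[15, 15, 17, 40] (size 4, max 40) hi=[41, 41, 43, 49] (size 4, min 41) -> median=40.5
Step 9: insert 40 -> lo=[15, 15, 17, 40, 40] (size 5, max 40) hi=[41, 41, 43, 49] (size 4, min 41) -> median=40
Step 10: insert 6 -> lo=[6, 15, 15, 17, 40] (size 5, max 40) hi=[40, 41, 41, 43, 49] (size 5, min 40) -> median=40
Step 11: insert 44 -> lo=[6, 15, 15, 17, 40, 40] (size 6, max 40) hi=[41, 41, 43, 44, 49] (size 5, min 41) -> median=40
Step 12: insert 21 -> lo=[6, 15, 15, 17, 21, 40] (size 6, max 40) hi=[40, 41, 41, 43, 44, 49] (size 6, min 40) -> median=40
Step 13: insert 25 -> lo=[6, 15, 15, 17, 21, 25, 40] (size 7, max 40) hi=[40, 41, 41, 43, 44, 49] (size 6, min 40) -> median=40
Step 14: insert 3 -> lo=[3, 6, 15, 15, 17, 21, 25] (size 7, max 25) hi=[40, 40, 41, 41, 43, 44, 49] (size 7, min 40) -> median=32.5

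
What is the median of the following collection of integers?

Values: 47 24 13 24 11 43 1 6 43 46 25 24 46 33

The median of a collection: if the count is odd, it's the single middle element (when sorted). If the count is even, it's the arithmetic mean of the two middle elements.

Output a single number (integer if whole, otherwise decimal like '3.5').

Step 1: insert 47 -> lo=[47] (size 1, max 47) hi=[] (size 0) -> median=47
Step 2: insert 24 -> lo=[24] (size 1, max 24) hi=[47] (size 1, min 47) -> median=35.5
Step 3: insert 13 -> lo=[13, 24] (size 2, max 24) hi=[47] (size 1, min 47) -> median=24
Step 4: insert 24 -> lo=[13, 24] (size 2, max 24) hi=[24, 47] (size 2, min 24) -> median=24
Step 5: insert 11 -> lo=[11, 13, 24] (size 3, max 24) hi=[24, 47] (size 2, min 24) -> median=24
Step 6: insert 43 -> lo=[11, 13, 24] (size 3, max 24) hi=[24, 43, 47] (size 3, min 24) -> median=24
Step 7: insert 1 -> lo=[1, 11, 13, 24] (size 4, max 24) hi=[24, 43, 47] (size 3, min 24) -> median=24
Step 8: insert 6 -> lo=[1, 6, 11, 13] (size 4, max 13) hi=[24, 24, 43, 47] (size 4, min 24) -> median=18.5
Step 9: insert 43 -> lo=[1, 6, 11, 13, 24] (size 5, max 24) hi=[24, 43, 43, 47] (size 4, min 24) -> median=24
Step 10: insert 46 -> lo=[1, 6, 11, 13, 24] (size 5, max 24) hi=[24, 43, 43, 46, 47] (size 5, min 24) -> median=24
Step 11: insert 25 -> lo=[1, 6, 11, 13, 24, 24] (size 6, max 24) hi=[25, 43, 43, 46, 47] (size 5, min 25) -> median=24
Step 12: insert 24 -> lo=[1, 6, 11, 13, 24, 24] (size 6, max 24) hi=[24, 25, 43, 43, 46, 47] (size 6, min 24) -> median=24
Step 13: insert 46 -> lo=[1, 6, 11, 13, 24, 24, 24] (size 7, max 24) hi=[25, 43, 43, 46, 46, 47] (size 6, min 25) -> median=24
Step 14: insert 33 -> lo=[1, 6, 11, 13, 24, 24, 24] (size 7, max 24) hi=[25, 33, 43, 43, 46, 46, 47] (size 7, min 25) -> median=24.5

Answer: 24.5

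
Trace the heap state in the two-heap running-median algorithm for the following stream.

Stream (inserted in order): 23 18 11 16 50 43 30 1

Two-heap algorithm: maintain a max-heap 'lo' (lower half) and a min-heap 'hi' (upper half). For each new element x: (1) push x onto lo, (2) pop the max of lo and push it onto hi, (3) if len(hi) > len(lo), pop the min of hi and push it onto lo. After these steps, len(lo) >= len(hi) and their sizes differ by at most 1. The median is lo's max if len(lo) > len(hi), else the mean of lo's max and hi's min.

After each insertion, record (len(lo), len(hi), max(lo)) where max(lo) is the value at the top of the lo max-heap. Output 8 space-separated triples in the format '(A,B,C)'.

Step 1: insert 23 -> lo=[23] hi=[] -> (len(lo)=1, len(hi)=0, max(lo)=23)
Step 2: insert 18 -> lo=[18] hi=[23] -> (len(lo)=1, len(hi)=1, max(lo)=18)
Step 3: insert 11 -> lo=[11, 18] hi=[23] -> (len(lo)=2, len(hi)=1, max(lo)=18)
Step 4: insert 16 -> lo=[11, 16] hi=[18, 23] -> (len(lo)=2, len(hi)=2, max(lo)=16)
Step 5: insert 50 -> lo=[11, 16, 18] hi=[23, 50] -> (len(lo)=3, len(hi)=2, max(lo)=18)
Step 6: insert 43 -> lo=[11, 16, 18] hi=[23, 43, 50] -> (len(lo)=3, len(hi)=3, max(lo)=18)
Step 7: insert 30 -> lo=[11, 16, 18, 23] hi=[30, 43, 50] -> (len(lo)=4, len(hi)=3, max(lo)=23)
Step 8: insert 1 -> lo=[1, 11, 16, 18] hi=[23, 30, 43, 50] -> (len(lo)=4, len(hi)=4, max(lo)=18)

Answer: (1,0,23) (1,1,18) (2,1,18) (2,2,16) (3,2,18) (3,3,18) (4,3,23) (4,4,18)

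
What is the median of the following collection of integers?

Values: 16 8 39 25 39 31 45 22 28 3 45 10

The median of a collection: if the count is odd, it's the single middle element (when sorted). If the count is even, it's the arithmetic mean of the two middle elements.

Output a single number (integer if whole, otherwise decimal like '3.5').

Step 1: insert 16 -> lo=[16] (size 1, max 16) hi=[] (size 0) -> median=16
Step 2: insert 8 -> lo=[8] (size 1, max 8) hi=[16] (size 1, min 16) -> median=12
Step 3: insert 39 -> lo=[8, 16] (size 2, max 16) hi=[39] (size 1, min 39) -> median=16
Step 4: insert 25 -> lo=[8, 16] (size 2, max 16) hi=[25, 39] (size 2, min 25) -> median=20.5
Step 5: insert 39 -> lo=[8, 16, 25] (size 3, max 25) hi=[39, 39] (size 2, min 39) -> median=25
Step 6: insert 31 -> lo=[8, 16, 25] (size 3, max 25) hi=[31, 39, 39] (size 3, min 31) -> median=28
Step 7: insert 45 -> lo=[8, 16, 25, 31] (size 4, max 31) hi=[39, 39, 45] (size 3, min 39) -> median=31
Step 8: insert 22 -> lo=[8, 16, 22, 25] (size 4, max 25) hi=[31, 39, 39, 45] (size 4, min 31) -> median=28
Step 9: insert 28 -> lo=[8, 16, 22, 25, 28] (size 5, max 28) hi=[31, 39, 39, 45] (size 4, min 31) -> median=28
Step 10: insert 3 -> lo=[3, 8, 16, 22, 25] (size 5, max 25) hi=[28, 31, 39, 39, 45] (size 5, min 28) -> median=26.5
Step 11: insert 45 -> lo=[3, 8, 16, 22, 25, 28] (size 6, max 28) hi=[31, 39, 39, 45, 45] (size 5, min 31) -> median=28
Step 12: insert 10 -> lo=[3, 8, 10, 16, 22, 25] (size 6, max 25) hi=[28, 31, 39, 39, 45, 45] (size 6, min 28) -> median=26.5

Answer: 26.5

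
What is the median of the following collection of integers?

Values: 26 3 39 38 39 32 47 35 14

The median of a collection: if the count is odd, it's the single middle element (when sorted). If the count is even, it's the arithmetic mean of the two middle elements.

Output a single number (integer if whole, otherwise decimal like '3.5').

Answer: 35

Derivation:
Step 1: insert 26 -> lo=[26] (size 1, max 26) hi=[] (size 0) -> median=26
Step 2: insert 3 -> lo=[3] (size 1, max 3) hi=[26] (size 1, min 26) -> median=14.5
Step 3: insert 39 -> lo=[3, 26] (size 2, max 26) hi=[39] (size 1, min 39) -> median=26
Step 4: insert 38 -> lo=[3, 26] (size 2, max 26) hi=[38, 39] (size 2, min 38) -> median=32
Step 5: insert 39 -> lo=[3, 26, 38] (size 3, max 38) hi=[39, 39] (size 2, min 39) -> median=38
Step 6: insert 32 -> lo=[3, 26, 32] (size 3, max 32) hi=[38, 39, 39] (size 3, min 38) -> median=35
Step 7: insert 47 -> lo=[3, 26, 32, 38] (size 4, max 38) hi=[39, 39, 47] (size 3, min 39) -> median=38
Step 8: insert 35 -> lo=[3, 26, 32, 35] (size 4, max 35) hi=[38, 39, 39, 47] (size 4, min 38) -> median=36.5
Step 9: insert 14 -> lo=[3, 14, 26, 32, 35] (size 5, max 35) hi=[38, 39, 39, 47] (size 4, min 38) -> median=35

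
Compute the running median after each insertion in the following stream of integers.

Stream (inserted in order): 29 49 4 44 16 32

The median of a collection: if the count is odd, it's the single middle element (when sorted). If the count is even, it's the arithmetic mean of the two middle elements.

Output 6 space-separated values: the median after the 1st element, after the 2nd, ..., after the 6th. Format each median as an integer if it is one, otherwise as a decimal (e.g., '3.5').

Step 1: insert 29 -> lo=[29] (size 1, max 29) hi=[] (size 0) -> median=29
Step 2: insert 49 -> lo=[29] (size 1, max 29) hi=[49] (size 1, min 49) -> median=39
Step 3: insert 4 -> lo=[4, 29] (size 2, max 29) hi=[49] (size 1, min 49) -> median=29
Step 4: insert 44 -> lo=[4, 29] (size 2, max 29) hi=[44, 49] (size 2, min 44) -> median=36.5
Step 5: insert 16 -> lo=[4, 16, 29] (size 3, max 29) hi=[44, 49] (size 2, min 44) -> median=29
Step 6: insert 32 -> lo=[4, 16, 29] (size 3, max 29) hi=[32, 44, 49] (size 3, min 32) -> median=30.5

Answer: 29 39 29 36.5 29 30.5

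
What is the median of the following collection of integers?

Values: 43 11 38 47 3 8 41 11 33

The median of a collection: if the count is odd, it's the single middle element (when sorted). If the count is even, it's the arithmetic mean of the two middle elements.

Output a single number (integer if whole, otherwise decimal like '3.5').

Answer: 33

Derivation:
Step 1: insert 43 -> lo=[43] (size 1, max 43) hi=[] (size 0) -> median=43
Step 2: insert 11 -> lo=[11] (size 1, max 11) hi=[43] (size 1, min 43) -> median=27
Step 3: insert 38 -> lo=[11, 38] (size 2, max 38) hi=[43] (size 1, min 43) -> median=38
Step 4: insert 47 -> lo=[11, 38] (size 2, max 38) hi=[43, 47] (size 2, min 43) -> median=40.5
Step 5: insert 3 -> lo=[3, 11, 38] (size 3, max 38) hi=[43, 47] (size 2, min 43) -> median=38
Step 6: insert 8 -> lo=[3, 8, 11] (size 3, max 11) hi=[38, 43, 47] (size 3, min 38) -> median=24.5
Step 7: insert 41 -> lo=[3, 8, 11, 38] (size 4, max 38) hi=[41, 43, 47] (size 3, min 41) -> median=38
Step 8: insert 11 -> lo=[3, 8, 11, 11] (size 4, max 11) hi=[38, 41, 43, 47] (size 4, min 38) -> median=24.5
Step 9: insert 33 -> lo=[3, 8, 11, 11, 33] (size 5, max 33) hi=[38, 41, 43, 47] (size 4, min 38) -> median=33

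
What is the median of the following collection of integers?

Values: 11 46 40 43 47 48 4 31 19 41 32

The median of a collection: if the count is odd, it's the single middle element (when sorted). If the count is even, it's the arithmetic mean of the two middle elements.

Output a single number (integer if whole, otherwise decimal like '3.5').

Answer: 40

Derivation:
Step 1: insert 11 -> lo=[11] (size 1, max 11) hi=[] (size 0) -> median=11
Step 2: insert 46 -> lo=[11] (size 1, max 11) hi=[46] (size 1, min 46) -> median=28.5
Step 3: insert 40 -> lo=[11, 40] (size 2, max 40) hi=[46] (size 1, min 46) -> median=40
Step 4: insert 43 -> lo=[11, 40] (size 2, max 40) hi=[43, 46] (size 2, min 43) -> median=41.5
Step 5: insert 47 -> lo=[11, 40, 43] (size 3, max 43) hi=[46, 47] (size 2, min 46) -> median=43
Step 6: insert 48 -> lo=[11, 40, 43] (size 3, max 43) hi=[46, 47, 48] (size 3, min 46) -> median=44.5
Step 7: insert 4 -> lo=[4, 11, 40, 43] (size 4, max 43) hi=[46, 47, 48] (size 3, min 46) -> median=43
Step 8: insert 31 -> lo=[4, 11, 31, 40] (size 4, max 40) hi=[43, 46, 47, 48] (size 4, min 43) -> median=41.5
Step 9: insert 19 -> lo=[4, 11, 19, 31, 40] (size 5, max 40) hi=[43, 46, 47, 48] (size 4, min 43) -> median=40
Step 10: insert 41 -> lo=[4, 11, 19, 31, 40] (size 5, max 40) hi=[41, 43, 46, 47, 48] (size 5, min 41) -> median=40.5
Step 11: insert 32 -> lo=[4, 11, 19, 31, 32, 40] (size 6, max 40) hi=[41, 43, 46, 47, 48] (size 5, min 41) -> median=40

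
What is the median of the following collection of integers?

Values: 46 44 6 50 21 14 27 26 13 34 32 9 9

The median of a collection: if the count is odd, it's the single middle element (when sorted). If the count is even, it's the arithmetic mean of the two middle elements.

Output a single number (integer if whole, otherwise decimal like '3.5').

Step 1: insert 46 -> lo=[46] (size 1, max 46) hi=[] (size 0) -> median=46
Step 2: insert 44 -> lo=[44] (size 1, max 44) hi=[46] (size 1, min 46) -> median=45
Step 3: insert 6 -> lo=[6, 44] (size 2, max 44) hi=[46] (size 1, min 46) -> median=44
Step 4: insert 50 -> lo=[6, 44] (size 2, max 44) hi=[46, 50] (size 2, min 46) -> median=45
Step 5: insert 21 -> lo=[6, 21, 44] (size 3, max 44) hi=[46, 50] (size 2, min 46) -> median=44
Step 6: insert 14 -> lo=[6, 14, 21] (size 3, max 21) hi=[44, 46, 50] (size 3, min 44) -> median=32.5
Step 7: insert 27 -> lo=[6, 14, 21, 27] (size 4, max 27) hi=[44, 46, 50] (size 3, min 44) -> median=27
Step 8: insert 26 -> lo=[6, 14, 21, 26] (size 4, max 26) hi=[27, 44, 46, 50] (size 4, min 27) -> median=26.5
Step 9: insert 13 -> lo=[6, 13, 14, 21, 26] (size 5, max 26) hi=[27, 44, 46, 50] (size 4, min 27) -> median=26
Step 10: insert 34 -> lo=[6, 13, 14, 21, 26] (size 5, max 26) hi=[27, 34, 44, 46, 50] (size 5, min 27) -> median=26.5
Step 11: insert 32 -> lo=[6, 13, 14, 21, 26, 27] (size 6, max 27) hi=[32, 34, 44, 46, 50] (size 5, min 32) -> median=27
Step 12: insert 9 -> lo=[6, 9, 13, 14, 21, 26] (size 6, max 26) hi=[27, 32, 34, 44, 46, 50] (size 6, min 27) -> median=26.5
Step 13: insert 9 -> lo=[6, 9, 9, 13, 14, 21, 26] (size 7, max 26) hi=[27, 32, 34, 44, 46, 50] (size 6, min 27) -> median=26

Answer: 26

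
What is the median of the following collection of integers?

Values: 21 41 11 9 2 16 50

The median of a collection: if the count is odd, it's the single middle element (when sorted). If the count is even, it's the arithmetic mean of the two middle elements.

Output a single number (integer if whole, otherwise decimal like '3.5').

Step 1: insert 21 -> lo=[21] (size 1, max 21) hi=[] (size 0) -> median=21
Step 2: insert 41 -> lo=[21] (size 1, max 21) hi=[41] (size 1, min 41) -> median=31
Step 3: insert 11 -> lo=[11, 21] (size 2, max 21) hi=[41] (size 1, min 41) -> median=21
Step 4: insert 9 -> lo=[9, 11] (size 2, max 11) hi=[21, 41] (size 2, min 21) -> median=16
Step 5: insert 2 -> lo=[2, 9, 11] (size 3, max 11) hi=[21, 41] (size 2, min 21) -> median=11
Step 6: insert 16 -> lo=[2, 9, 11] (size 3, max 11) hi=[16, 21, 41] (size 3, min 16) -> median=13.5
Step 7: insert 50 -> lo=[2, 9, 11, 16] (size 4, max 16) hi=[21, 41, 50] (size 3, min 21) -> median=16

Answer: 16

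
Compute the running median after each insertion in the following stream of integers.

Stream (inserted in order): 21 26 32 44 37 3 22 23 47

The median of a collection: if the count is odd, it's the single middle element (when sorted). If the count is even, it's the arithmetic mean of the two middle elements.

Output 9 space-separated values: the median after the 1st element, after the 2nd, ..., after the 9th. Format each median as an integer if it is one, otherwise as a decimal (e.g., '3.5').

Answer: 21 23.5 26 29 32 29 26 24.5 26

Derivation:
Step 1: insert 21 -> lo=[21] (size 1, max 21) hi=[] (size 0) -> median=21
Step 2: insert 26 -> lo=[21] (size 1, max 21) hi=[26] (size 1, min 26) -> median=23.5
Step 3: insert 32 -> lo=[21, 26] (size 2, max 26) hi=[32] (size 1, min 32) -> median=26
Step 4: insert 44 -> lo=[21, 26] (size 2, max 26) hi=[32, 44] (size 2, min 32) -> median=29
Step 5: insert 37 -> lo=[21, 26, 32] (size 3, max 32) hi=[37, 44] (size 2, min 37) -> median=32
Step 6: insert 3 -> lo=[3, 21, 26] (size 3, max 26) hi=[32, 37, 44] (size 3, min 32) -> median=29
Step 7: insert 22 -> lo=[3, 21, 22, 26] (size 4, max 26) hi=[32, 37, 44] (size 3, min 32) -> median=26
Step 8: insert 23 -> lo=[3, 21, 22, 23] (size 4, max 23) hi=[26, 32, 37, 44] (size 4, min 26) -> median=24.5
Step 9: insert 47 -> lo=[3, 21, 22, 23, 26] (size 5, max 26) hi=[32, 37, 44, 47] (size 4, min 32) -> median=26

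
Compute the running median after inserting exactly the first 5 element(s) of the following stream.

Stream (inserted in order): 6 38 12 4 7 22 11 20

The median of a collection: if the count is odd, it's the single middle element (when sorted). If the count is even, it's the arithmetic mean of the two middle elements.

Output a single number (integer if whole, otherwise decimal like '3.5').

Step 1: insert 6 -> lo=[6] (size 1, max 6) hi=[] (size 0) -> median=6
Step 2: insert 38 -> lo=[6] (size 1, max 6) hi=[38] (size 1, min 38) -> median=22
Step 3: insert 12 -> lo=[6, 12] (size 2, max 12) hi=[38] (size 1, min 38) -> median=12
Step 4: insert 4 -> lo=[4, 6] (size 2, max 6) hi=[12, 38] (size 2, min 12) -> median=9
Step 5: insert 7 -> lo=[4, 6, 7] (size 3, max 7) hi=[12, 38] (size 2, min 12) -> median=7

Answer: 7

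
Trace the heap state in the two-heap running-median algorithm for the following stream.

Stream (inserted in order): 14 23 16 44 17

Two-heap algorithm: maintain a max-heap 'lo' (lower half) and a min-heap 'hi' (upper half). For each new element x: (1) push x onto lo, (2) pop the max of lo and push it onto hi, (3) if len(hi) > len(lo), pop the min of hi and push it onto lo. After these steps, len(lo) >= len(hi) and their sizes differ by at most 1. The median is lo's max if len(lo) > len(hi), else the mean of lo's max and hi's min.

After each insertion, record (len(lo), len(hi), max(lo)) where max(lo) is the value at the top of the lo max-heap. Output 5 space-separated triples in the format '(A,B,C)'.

Answer: (1,0,14) (1,1,14) (2,1,16) (2,2,16) (3,2,17)

Derivation:
Step 1: insert 14 -> lo=[14] hi=[] -> (len(lo)=1, len(hi)=0, max(lo)=14)
Step 2: insert 23 -> lo=[14] hi=[23] -> (len(lo)=1, len(hi)=1, max(lo)=14)
Step 3: insert 16 -> lo=[14, 16] hi=[23] -> (len(lo)=2, len(hi)=1, max(lo)=16)
Step 4: insert 44 -> lo=[14, 16] hi=[23, 44] -> (len(lo)=2, len(hi)=2, max(lo)=16)
Step 5: insert 17 -> lo=[14, 16, 17] hi=[23, 44] -> (len(lo)=3, len(hi)=2, max(lo)=17)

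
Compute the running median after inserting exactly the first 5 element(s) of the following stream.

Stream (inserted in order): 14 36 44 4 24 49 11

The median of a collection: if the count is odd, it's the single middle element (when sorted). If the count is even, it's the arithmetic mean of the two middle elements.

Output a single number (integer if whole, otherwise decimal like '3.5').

Answer: 24

Derivation:
Step 1: insert 14 -> lo=[14] (size 1, max 14) hi=[] (size 0) -> median=14
Step 2: insert 36 -> lo=[14] (size 1, max 14) hi=[36] (size 1, min 36) -> median=25
Step 3: insert 44 -> lo=[14, 36] (size 2, max 36) hi=[44] (size 1, min 44) -> median=36
Step 4: insert 4 -> lo=[4, 14] (size 2, max 14) hi=[36, 44] (size 2, min 36) -> median=25
Step 5: insert 24 -> lo=[4, 14, 24] (size 3, max 24) hi=[36, 44] (size 2, min 36) -> median=24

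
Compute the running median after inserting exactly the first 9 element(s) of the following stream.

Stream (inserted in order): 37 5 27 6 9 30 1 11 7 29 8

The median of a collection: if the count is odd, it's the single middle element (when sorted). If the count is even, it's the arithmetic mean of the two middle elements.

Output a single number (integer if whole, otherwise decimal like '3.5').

Step 1: insert 37 -> lo=[37] (size 1, max 37) hi=[] (size 0) -> median=37
Step 2: insert 5 -> lo=[5] (size 1, max 5) hi=[37] (size 1, min 37) -> median=21
Step 3: insert 27 -> lo=[5, 27] (size 2, max 27) hi=[37] (size 1, min 37) -> median=27
Step 4: insert 6 -> lo=[5, 6] (size 2, max 6) hi=[27, 37] (size 2, min 27) -> median=16.5
Step 5: insert 9 -> lo=[5, 6, 9] (size 3, max 9) hi=[27, 37] (size 2, min 27) -> median=9
Step 6: insert 30 -> lo=[5, 6, 9] (size 3, max 9) hi=[27, 30, 37] (size 3, min 27) -> median=18
Step 7: insert 1 -> lo=[1, 5, 6, 9] (size 4, max 9) hi=[27, 30, 37] (size 3, min 27) -> median=9
Step 8: insert 11 -> lo=[1, 5, 6, 9] (size 4, max 9) hi=[11, 27, 30, 37] (size 4, min 11) -> median=10
Step 9: insert 7 -> lo=[1, 5, 6, 7, 9] (size 5, max 9) hi=[11, 27, 30, 37] (size 4, min 11) -> median=9

Answer: 9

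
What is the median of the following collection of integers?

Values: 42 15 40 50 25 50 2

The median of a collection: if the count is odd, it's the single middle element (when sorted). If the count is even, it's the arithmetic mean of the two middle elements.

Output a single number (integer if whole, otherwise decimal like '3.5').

Step 1: insert 42 -> lo=[42] (size 1, max 42) hi=[] (size 0) -> median=42
Step 2: insert 15 -> lo=[15] (size 1, max 15) hi=[42] (size 1, min 42) -> median=28.5
Step 3: insert 40 -> lo=[15, 40] (size 2, max 40) hi=[42] (size 1, min 42) -> median=40
Step 4: insert 50 -> lo=[15, 40] (size 2, max 40) hi=[42, 50] (size 2, min 42) -> median=41
Step 5: insert 25 -> lo=[15, 25, 40] (size 3, max 40) hi=[42, 50] (size 2, min 42) -> median=40
Step 6: insert 50 -> lo=[15, 25, 40] (size 3, max 40) hi=[42, 50, 50] (size 3, min 42) -> median=41
Step 7: insert 2 -> lo=[2, 15, 25, 40] (size 4, max 40) hi=[42, 50, 50] (size 3, min 42) -> median=40

Answer: 40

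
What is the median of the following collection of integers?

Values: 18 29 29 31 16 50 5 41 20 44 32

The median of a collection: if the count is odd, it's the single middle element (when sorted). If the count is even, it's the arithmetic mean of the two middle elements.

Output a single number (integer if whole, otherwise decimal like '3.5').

Step 1: insert 18 -> lo=[18] (size 1, max 18) hi=[] (size 0) -> median=18
Step 2: insert 29 -> lo=[18] (size 1, max 18) hi=[29] (size 1, min 29) -> median=23.5
Step 3: insert 29 -> lo=[18, 29] (size 2, max 29) hi=[29] (size 1, min 29) -> median=29
Step 4: insert 31 -> lo=[18, 29] (size 2, max 29) hi=[29, 31] (size 2, min 29) -> median=29
Step 5: insert 16 -> lo=[16, 18, 29] (size 3, max 29) hi=[29, 31] (size 2, min 29) -> median=29
Step 6: insert 50 -> lo=[16, 18, 29] (size 3, max 29) hi=[29, 31, 50] (size 3, min 29) -> median=29
Step 7: insert 5 -> lo=[5, 16, 18, 29] (size 4, max 29) hi=[29, 31, 50] (size 3, min 29) -> median=29
Step 8: insert 41 -> lo=[5, 16, 18, 29] (size 4, max 29) hi=[29, 31, 41, 50] (size 4, min 29) -> median=29
Step 9: insert 20 -> lo=[5, 16, 18, 20, 29] (size 5, max 29) hi=[29, 31, 41, 50] (size 4, min 29) -> median=29
Step 10: insert 44 -> lo=[5, 16, 18, 20, 29] (size 5, max 29) hi=[29, 31, 41, 44, 50] (size 5, min 29) -> median=29
Step 11: insert 32 -> lo=[5, 16, 18, 20, 29, 29] (size 6, max 29) hi=[31, 32, 41, 44, 50] (size 5, min 31) -> median=29

Answer: 29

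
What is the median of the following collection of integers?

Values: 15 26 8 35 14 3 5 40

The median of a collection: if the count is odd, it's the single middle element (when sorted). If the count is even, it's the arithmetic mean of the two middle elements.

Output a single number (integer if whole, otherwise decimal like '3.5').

Step 1: insert 15 -> lo=[15] (size 1, max 15) hi=[] (size 0) -> median=15
Step 2: insert 26 -> lo=[15] (size 1, max 15) hi=[26] (size 1, min 26) -> median=20.5
Step 3: insert 8 -> lo=[8, 15] (size 2, max 15) hi=[26] (size 1, min 26) -> median=15
Step 4: insert 35 -> lo=[8, 15] (size 2, max 15) hi=[26, 35] (size 2, min 26) -> median=20.5
Step 5: insert 14 -> lo=[8, 14, 15] (size 3, max 15) hi=[26, 35] (size 2, min 26) -> median=15
Step 6: insert 3 -> lo=[3, 8, 14] (size 3, max 14) hi=[15, 26, 35] (size 3, min 15) -> median=14.5
Step 7: insert 5 -> lo=[3, 5, 8, 14] (size 4, max 14) hi=[15, 26, 35] (size 3, min 15) -> median=14
Step 8: insert 40 -> lo=[3, 5, 8, 14] (size 4, max 14) hi=[15, 26, 35, 40] (size 4, min 15) -> median=14.5

Answer: 14.5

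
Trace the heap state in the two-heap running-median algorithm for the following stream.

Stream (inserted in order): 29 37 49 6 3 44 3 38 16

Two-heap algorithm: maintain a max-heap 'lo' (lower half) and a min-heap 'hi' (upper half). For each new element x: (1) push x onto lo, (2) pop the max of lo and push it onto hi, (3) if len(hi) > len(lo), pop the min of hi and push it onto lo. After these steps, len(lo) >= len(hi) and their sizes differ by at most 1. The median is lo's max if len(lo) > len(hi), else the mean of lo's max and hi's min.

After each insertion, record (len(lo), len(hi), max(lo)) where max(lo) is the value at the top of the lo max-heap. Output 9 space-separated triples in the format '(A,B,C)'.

Answer: (1,0,29) (1,1,29) (2,1,37) (2,2,29) (3,2,29) (3,3,29) (4,3,29) (4,4,29) (5,4,29)

Derivation:
Step 1: insert 29 -> lo=[29] hi=[] -> (len(lo)=1, len(hi)=0, max(lo)=29)
Step 2: insert 37 -> lo=[29] hi=[37] -> (len(lo)=1, len(hi)=1, max(lo)=29)
Step 3: insert 49 -> lo=[29, 37] hi=[49] -> (len(lo)=2, len(hi)=1, max(lo)=37)
Step 4: insert 6 -> lo=[6, 29] hi=[37, 49] -> (len(lo)=2, len(hi)=2, max(lo)=29)
Step 5: insert 3 -> lo=[3, 6, 29] hi=[37, 49] -> (len(lo)=3, len(hi)=2, max(lo)=29)
Step 6: insert 44 -> lo=[3, 6, 29] hi=[37, 44, 49] -> (len(lo)=3, len(hi)=3, max(lo)=29)
Step 7: insert 3 -> lo=[3, 3, 6, 29] hi=[37, 44, 49] -> (len(lo)=4, len(hi)=3, max(lo)=29)
Step 8: insert 38 -> lo=[3, 3, 6, 29] hi=[37, 38, 44, 49] -> (len(lo)=4, len(hi)=4, max(lo)=29)
Step 9: insert 16 -> lo=[3, 3, 6, 16, 29] hi=[37, 38, 44, 49] -> (len(lo)=5, len(hi)=4, max(lo)=29)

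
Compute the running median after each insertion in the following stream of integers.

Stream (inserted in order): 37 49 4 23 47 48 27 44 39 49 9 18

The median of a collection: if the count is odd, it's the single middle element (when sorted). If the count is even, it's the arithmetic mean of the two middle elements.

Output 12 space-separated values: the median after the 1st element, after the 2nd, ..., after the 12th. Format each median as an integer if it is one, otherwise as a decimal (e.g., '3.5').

Answer: 37 43 37 30 37 42 37 40.5 39 41.5 39 38

Derivation:
Step 1: insert 37 -> lo=[37] (size 1, max 37) hi=[] (size 0) -> median=37
Step 2: insert 49 -> lo=[37] (size 1, max 37) hi=[49] (size 1, min 49) -> median=43
Step 3: insert 4 -> lo=[4, 37] (size 2, max 37) hi=[49] (size 1, min 49) -> median=37
Step 4: insert 23 -> lo=[4, 23] (size 2, max 23) hi=[37, 49] (size 2, min 37) -> median=30
Step 5: insert 47 -> lo=[4, 23, 37] (size 3, max 37) hi=[47, 49] (size 2, min 47) -> median=37
Step 6: insert 48 -> lo=[4, 23, 37] (size 3, max 37) hi=[47, 48, 49] (size 3, min 47) -> median=42
Step 7: insert 27 -> lo=[4, 23, 27, 37] (size 4, max 37) hi=[47, 48, 49] (size 3, min 47) -> median=37
Step 8: insert 44 -> lo=[4, 23, 27, 37] (size 4, max 37) hi=[44, 47, 48, 49] (size 4, min 44) -> median=40.5
Step 9: insert 39 -> lo=[4, 23, 27, 37, 39] (size 5, max 39) hi=[44, 47, 48, 49] (size 4, min 44) -> median=39
Step 10: insert 49 -> lo=[4, 23, 27, 37, 39] (size 5, max 39) hi=[44, 47, 48, 49, 49] (size 5, min 44) -> median=41.5
Step 11: insert 9 -> lo=[4, 9, 23, 27, 37, 39] (size 6, max 39) hi=[44, 47, 48, 49, 49] (size 5, min 44) -> median=39
Step 12: insert 18 -> lo=[4, 9, 18, 23, 27, 37] (size 6, max 37) hi=[39, 44, 47, 48, 49, 49] (size 6, min 39) -> median=38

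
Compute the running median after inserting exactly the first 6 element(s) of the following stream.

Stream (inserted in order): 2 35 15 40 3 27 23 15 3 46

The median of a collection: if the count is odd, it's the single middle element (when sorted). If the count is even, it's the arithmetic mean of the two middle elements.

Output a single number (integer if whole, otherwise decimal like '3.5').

Answer: 21

Derivation:
Step 1: insert 2 -> lo=[2] (size 1, max 2) hi=[] (size 0) -> median=2
Step 2: insert 35 -> lo=[2] (size 1, max 2) hi=[35] (size 1, min 35) -> median=18.5
Step 3: insert 15 -> lo=[2, 15] (size 2, max 15) hi=[35] (size 1, min 35) -> median=15
Step 4: insert 40 -> lo=[2, 15] (size 2, max 15) hi=[35, 40] (size 2, min 35) -> median=25
Step 5: insert 3 -> lo=[2, 3, 15] (size 3, max 15) hi=[35, 40] (size 2, min 35) -> median=15
Step 6: insert 27 -> lo=[2, 3, 15] (size 3, max 15) hi=[27, 35, 40] (size 3, min 27) -> median=21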